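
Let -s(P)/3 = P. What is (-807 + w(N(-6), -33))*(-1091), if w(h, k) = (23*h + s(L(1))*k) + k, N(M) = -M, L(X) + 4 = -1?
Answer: 1305927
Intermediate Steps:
L(X) = -5 (L(X) = -4 - 1 = -5)
s(P) = -3*P
w(h, k) = 16*k + 23*h (w(h, k) = (23*h + (-3*(-5))*k) + k = (23*h + 15*k) + k = (15*k + 23*h) + k = 16*k + 23*h)
(-807 + w(N(-6), -33))*(-1091) = (-807 + (16*(-33) + 23*(-1*(-6))))*(-1091) = (-807 + (-528 + 23*6))*(-1091) = (-807 + (-528 + 138))*(-1091) = (-807 - 390)*(-1091) = -1197*(-1091) = 1305927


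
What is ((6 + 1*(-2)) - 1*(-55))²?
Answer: 3481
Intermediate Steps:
((6 + 1*(-2)) - 1*(-55))² = ((6 - 2) + 55)² = (4 + 55)² = 59² = 3481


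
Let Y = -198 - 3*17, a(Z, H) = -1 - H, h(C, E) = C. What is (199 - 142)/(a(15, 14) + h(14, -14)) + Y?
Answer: -306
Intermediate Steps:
Y = -249 (Y = -198 - 51 = -249)
(199 - 142)/(a(15, 14) + h(14, -14)) + Y = (199 - 142)/((-1 - 1*14) + 14) - 249 = 57/((-1 - 14) + 14) - 249 = 57/(-15 + 14) - 249 = 57/(-1) - 249 = 57*(-1) - 249 = -57 - 249 = -306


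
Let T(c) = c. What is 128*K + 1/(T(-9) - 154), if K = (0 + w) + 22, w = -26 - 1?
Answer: -104321/163 ≈ -640.01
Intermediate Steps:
w = -27
K = -5 (K = (0 - 27) + 22 = -27 + 22 = -5)
128*K + 1/(T(-9) - 154) = 128*(-5) + 1/(-9 - 154) = -640 + 1/(-163) = -640 - 1/163 = -104321/163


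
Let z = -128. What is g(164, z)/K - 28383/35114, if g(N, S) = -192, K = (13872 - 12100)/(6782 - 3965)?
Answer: -4760548293/15555502 ≈ -306.04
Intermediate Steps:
K = 1772/2817 ≈ 0.62904
g(164, z)/K - 28383/35114 = -192/1772/2817 - 28383/35114 = -192*2817/1772 - 28383*1/35114 = -135216/443 - 28383/35114 = -4760548293/15555502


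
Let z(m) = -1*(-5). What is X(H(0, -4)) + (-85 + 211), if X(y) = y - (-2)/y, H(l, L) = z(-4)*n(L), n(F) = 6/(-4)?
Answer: 3547/30 ≈ 118.23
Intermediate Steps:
n(F) = -3/2 (n(F) = 6*(-1/4) = -3/2)
z(m) = 5
H(l, L) = -15/2 (H(l, L) = 5*(-3/2) = -15/2)
X(y) = y + 2/y
X(H(0, -4)) + (-85 + 211) = (-15/2 + 2/(-15/2)) + (-85 + 211) = (-15/2 + 2*(-2/15)) + 126 = (-15/2 - 4/15) + 126 = -233/30 + 126 = 3547/30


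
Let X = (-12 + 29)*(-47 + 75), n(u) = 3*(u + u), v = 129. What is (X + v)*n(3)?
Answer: 10890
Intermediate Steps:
n(u) = 6*u (n(u) = 3*(2*u) = 6*u)
X = 476 (X = 17*28 = 476)
(X + v)*n(3) = (476 + 129)*(6*3) = 605*18 = 10890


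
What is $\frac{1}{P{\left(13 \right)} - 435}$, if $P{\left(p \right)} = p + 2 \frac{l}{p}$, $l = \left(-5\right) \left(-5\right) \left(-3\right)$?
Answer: $- \frac{13}{5636} \approx -0.0023066$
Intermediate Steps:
$l = -75$ ($l = 25 \left(-3\right) = -75$)
$P{\left(p \right)} = p - \frac{150}{p}$ ($P{\left(p \right)} = p + 2 \left(- \frac{75}{p}\right) = p - \frac{150}{p}$)
$\frac{1}{P{\left(13 \right)} - 435} = \frac{1}{\left(13 - \frac{150}{13}\right) - 435} = \frac{1}{\frac{19}{13} - 435} = \frac{1}{- \frac{5636}{13}} = - \frac{13}{5636}$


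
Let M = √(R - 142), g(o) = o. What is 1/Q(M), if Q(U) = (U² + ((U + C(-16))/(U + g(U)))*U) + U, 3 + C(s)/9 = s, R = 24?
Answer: -814/166711 - 6*I*√118/166711 ≈ -0.0048827 - 0.00039096*I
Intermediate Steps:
C(s) = -27 + 9*s
M = I*√118 (M = √(24 - 142) = √(-118) = I*√118 ≈ 10.863*I)
Q(U) = -171/2 + U² + 3*U/2 (Q(U) = (U² + ((U + (-27 + 9*(-16)))/(U + U))*U) + U = (U² + ((U + (-27 - 144))/((2*U)))*U) + U = (U² + ((U - 171)*(1/(2*U)))*U) + U = (U² + ((-171 + U)*(1/(2*U)))*U) + U = (U² + ((-171 + U)/(2*U))*U) + U = (U² + (-171/2 + U/2)) + U = (-171/2 + U² + U/2) + U = -171/2 + U² + 3*U/2)
1/Q(M) = 1/(-171/2 + (I*√118)² + 3*(I*√118)/2) = 1/(-171/2 - 118 + 3*I*√118/2) = 1/(-407/2 + 3*I*√118/2)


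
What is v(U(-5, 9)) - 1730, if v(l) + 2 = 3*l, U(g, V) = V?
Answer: -1705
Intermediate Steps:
v(l) = -2 + 3*l
v(U(-5, 9)) - 1730 = (-2 + 3*9) - 1730 = (-2 + 27) - 1730 = 25 - 1730 = -1705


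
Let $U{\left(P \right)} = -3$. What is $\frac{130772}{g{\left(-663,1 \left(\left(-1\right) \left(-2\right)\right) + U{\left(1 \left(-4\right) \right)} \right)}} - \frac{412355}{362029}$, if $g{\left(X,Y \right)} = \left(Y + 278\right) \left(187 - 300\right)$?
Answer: $- \frac{60250380243}{11331869729} \approx -5.3169$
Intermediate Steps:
$g{\left(X,Y \right)} = -31414 - 113 Y$ ($g{\left(X,Y \right)} = \left(278 + Y\right) \left(-113\right) = -31414 - 113 Y$)
$\frac{130772}{g{\left(-663,1 \left(\left(-1\right) \left(-2\right)\right) + U{\left(1 \left(-4\right) \right)} \right)}} - \frac{412355}{362029} = \frac{130772}{-31414 - 113 \left(1 \left(\left(-1\right) \left(-2\right)\right) - 3\right)} - \frac{412355}{362029} = \frac{130772}{-31414 - 113 \left(1 \cdot 2 - 3\right)} - \frac{412355}{362029} = \frac{130772}{-31414 - 113 \left(2 - 3\right)} - \frac{412355}{362029} = \frac{130772}{-31414 - -113} - \frac{412355}{362029} = \frac{130772}{-31414 + 113} - \frac{412355}{362029} = \frac{130772}{-31301} - \frac{412355}{362029} = 130772 \left(- \frac{1}{31301}\right) - \frac{412355}{362029} = - \frac{130772}{31301} - \frac{412355}{362029} = - \frac{60250380243}{11331869729}$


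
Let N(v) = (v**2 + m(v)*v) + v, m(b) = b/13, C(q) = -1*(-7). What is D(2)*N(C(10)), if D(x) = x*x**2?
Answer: 6216/13 ≈ 478.15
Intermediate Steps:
C(q) = 7
m(b) = b/13 (m(b) = b*(1/13) = b/13)
N(v) = v + 14*v**2/13 (N(v) = (v**2 + (v/13)*v) + v = (v**2 + v**2/13) + v = 14*v**2/13 + v = v + 14*v**2/13)
D(x) = x**3
D(2)*N(C(10)) = 2**3*((1/13)*7*(13 + 14*7)) = 8*((1/13)*7*(13 + 98)) = 8*((1/13)*7*111) = 8*(777/13) = 6216/13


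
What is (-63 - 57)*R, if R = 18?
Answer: -2160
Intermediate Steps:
(-63 - 57)*R = (-63 - 57)*18 = -120*18 = -2160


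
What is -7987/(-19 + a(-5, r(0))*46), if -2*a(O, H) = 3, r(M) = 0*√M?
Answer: 7987/88 ≈ 90.761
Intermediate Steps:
r(M) = 0
a(O, H) = -3/2 (a(O, H) = -½*3 = -3/2)
-7987/(-19 + a(-5, r(0))*46) = -7987/(-19 - 3/2*46) = -7987/(-19 - 69) = -7987/(-88) = -7987*(-1/88) = 7987/88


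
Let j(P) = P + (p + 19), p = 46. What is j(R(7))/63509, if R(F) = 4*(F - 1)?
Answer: 89/63509 ≈ 0.0014014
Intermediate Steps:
R(F) = -4 + 4*F (R(F) = 4*(-1 + F) = -4 + 4*F)
j(P) = 65 + P (j(P) = P + (46 + 19) = P + 65 = 65 + P)
j(R(7))/63509 = (65 + (-4 + 4*7))/63509 = (65 + (-4 + 28))*(1/63509) = (65 + 24)*(1/63509) = 89*(1/63509) = 89/63509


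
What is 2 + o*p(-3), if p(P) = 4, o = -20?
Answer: -78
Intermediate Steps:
2 + o*p(-3) = 2 - 20*4 = 2 - 80 = -78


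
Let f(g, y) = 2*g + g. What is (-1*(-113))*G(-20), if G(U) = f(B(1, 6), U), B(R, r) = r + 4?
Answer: 3390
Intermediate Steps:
B(R, r) = 4 + r
f(g, y) = 3*g
G(U) = 30 (G(U) = 3*(4 + 6) = 3*10 = 30)
(-1*(-113))*G(-20) = -1*(-113)*30 = 113*30 = 3390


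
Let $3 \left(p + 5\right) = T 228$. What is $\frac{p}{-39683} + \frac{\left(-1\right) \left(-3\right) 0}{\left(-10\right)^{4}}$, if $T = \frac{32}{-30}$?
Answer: $\frac{1291}{595245} \approx 0.0021689$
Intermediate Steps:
$T = - \frac{16}{15}$ ($T = 32 \left(- \frac{1}{30}\right) = - \frac{16}{15} \approx -1.0667$)
$p = - \frac{1291}{15}$ ($p = -5 + \frac{\left(- \frac{16}{15}\right) 228}{3} = -5 + \frac{1}{3} \left(- \frac{1216}{5}\right) = -5 - \frac{1216}{15} = - \frac{1291}{15} \approx -86.067$)
$\frac{p}{-39683} + \frac{\left(-1\right) \left(-3\right) 0}{\left(-10\right)^{4}} = - \frac{1291}{15 \left(-39683\right)} + \frac{\left(-1\right) \left(-3\right) 0}{\left(-10\right)^{4}} = \left(- \frac{1291}{15}\right) \left(- \frac{1}{39683}\right) + \frac{3 \cdot 0}{10000} = \frac{1291}{595245} + 0 \cdot \frac{1}{10000} = \frac{1291}{595245} + 0 = \frac{1291}{595245}$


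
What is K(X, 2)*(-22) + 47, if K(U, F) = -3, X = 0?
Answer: 113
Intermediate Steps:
K(X, 2)*(-22) + 47 = -3*(-22) + 47 = 66 + 47 = 113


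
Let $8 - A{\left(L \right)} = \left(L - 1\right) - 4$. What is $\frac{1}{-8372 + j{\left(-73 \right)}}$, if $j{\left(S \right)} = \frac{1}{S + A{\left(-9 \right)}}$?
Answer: $- \frac{51}{426973} \approx -0.00011945$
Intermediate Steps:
$A{\left(L \right)} = 13 - L$ ($A{\left(L \right)} = 8 - \left(\left(L - 1\right) - 4\right) = 8 - \left(\left(-1 + L\right) - 4\right) = 8 - \left(-5 + L\right) = 13 - L$)
$j{\left(S \right)} = \frac{1}{22 + S}$ ($j{\left(S \right)} = \frac{1}{S + \left(13 - -9\right)} = \frac{1}{S + \left(13 + 9\right)} = \frac{1}{S + 22} = \frac{1}{22 + S}$)
$\frac{1}{-8372 + j{\left(-73 \right)}} = \frac{1}{-8372 + \frac{1}{22 - 73}} = \frac{1}{-8372 + \frac{1}{-51}} = \frac{1}{-8372 - \frac{1}{51}} = \frac{1}{- \frac{426973}{51}} = - \frac{51}{426973}$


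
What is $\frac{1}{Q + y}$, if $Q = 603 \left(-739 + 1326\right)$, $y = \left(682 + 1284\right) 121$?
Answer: $\frac{1}{591847} \approx 1.6896 \cdot 10^{-6}$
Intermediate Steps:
$y = 237886$ ($y = 1966 \cdot 121 = 237886$)
$Q = 353961$ ($Q = 603 \cdot 587 = 353961$)
$\frac{1}{Q + y} = \frac{1}{353961 + 237886} = \frac{1}{591847}$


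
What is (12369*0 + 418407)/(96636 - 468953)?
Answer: -38037/33847 ≈ -1.1238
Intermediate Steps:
(12369*0 + 418407)/(96636 - 468953) = (0 + 418407)/(-372317) = 418407*(-1/372317) = -38037/33847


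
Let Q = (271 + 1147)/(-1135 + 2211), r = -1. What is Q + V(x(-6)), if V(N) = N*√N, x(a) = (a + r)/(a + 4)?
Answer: 709/538 + 7*√14/4 ≈ 7.8657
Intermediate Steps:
x(a) = (-1 + a)/(4 + a) (x(a) = (a - 1)/(a + 4) = (-1 + a)/(4 + a))
Q = 709/538 (Q = 1418/1076 = 1418*(1/1076) = 709/538 ≈ 1.3178)
V(N) = N^(3/2)
Q + V(x(-6)) = 709/538 + ((-1 - 6)/(4 - 6))^(3/2) = 709/538 + (-7/(-2))^(3/2) = 709/538 + (-½*(-7))^(3/2) = 709/538 + (7/2)^(3/2) = 709/538 + 7*√14/4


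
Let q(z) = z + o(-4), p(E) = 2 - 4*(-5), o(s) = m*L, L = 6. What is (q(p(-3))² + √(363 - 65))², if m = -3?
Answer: (16 + √298)² ≈ 1106.4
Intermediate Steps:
o(s) = -18 (o(s) = -3*6 = -18)
p(E) = 22 (p(E) = 2 + 20 = 22)
q(z) = -18 + z (q(z) = z - 18 = -18 + z)
(q(p(-3))² + √(363 - 65))² = ((-18 + 22)² + √(363 - 65))² = (4² + √298)² = (16 + √298)²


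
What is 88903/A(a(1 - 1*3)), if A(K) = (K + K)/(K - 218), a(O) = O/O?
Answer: -19291951/2 ≈ -9.6460e+6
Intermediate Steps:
a(O) = 1
A(K) = 2*K/(-218 + K) (A(K) = (2*K)/(-218 + K) = 2*K/(-218 + K))
88903/A(a(1 - 1*3)) = 88903/((2*1/(-218 + 1))) = 88903/((2*1/(-217))) = 88903/((2*1*(-1/217))) = 88903/(-2/217) = 88903*(-217/2) = -19291951/2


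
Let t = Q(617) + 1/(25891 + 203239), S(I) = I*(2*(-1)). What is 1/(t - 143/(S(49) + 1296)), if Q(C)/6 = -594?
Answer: -68624435/244585677438 ≈ -0.00028057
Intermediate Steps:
S(I) = -2*I (S(I) = I*(-2) = -2*I)
Q(C) = -3564 (Q(C) = 6*(-594) = -3564)
t = -816619319/229130 (t = -3564 + 1/(25891 + 203239) = -3564 + 1/229130 = -816619319/229130 ≈ -3564.0)
1/(t - 143/(S(49) + 1296)) = 1/(-816619319/229130 - 143/(-2*49 + 1296)) = 1/(-816619319/229130 - 143/(-98 + 1296)) = 1/(-816619319/229130 - 143/1198) = 1/(-244585677438/68624435) = -68624435/244585677438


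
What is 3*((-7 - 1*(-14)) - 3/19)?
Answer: 390/19 ≈ 20.526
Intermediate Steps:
3*((-7 - 1*(-14)) - 3/19) = 3*((-7 + 14) - 3*1/19) = 3*(7 - 3/19) = 3*(130/19) = 390/19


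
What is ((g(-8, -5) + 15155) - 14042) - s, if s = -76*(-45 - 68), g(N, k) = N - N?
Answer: -7475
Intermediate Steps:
g(N, k) = 0
s = 8588 (s = -76*(-113) = 8588)
((g(-8, -5) + 15155) - 14042) - s = ((0 + 15155) - 14042) - 1*8588 = (15155 - 14042) - 8588 = 1113 - 8588 = -7475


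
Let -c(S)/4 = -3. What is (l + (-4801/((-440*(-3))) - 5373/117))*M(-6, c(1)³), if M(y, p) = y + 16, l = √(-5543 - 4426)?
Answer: -850453/1716 + 10*I*√9969 ≈ -495.6 + 998.45*I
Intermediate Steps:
c(S) = 12 (c(S) = -4*(-3) = 12)
l = I*√9969 (l = √(-9969) = I*√9969 ≈ 99.845*I)
M(y, p) = 16 + y
(l + (-4801/((-440*(-3))) - 5373/117))*M(-6, c(1)³) = (I*√9969 + (-4801/((-440*(-3))) - 5373/117))*(16 - 6) = (I*√9969 + (-4801/1320 - 5373*1/117))*10 = (I*√9969 + (-4801*1/1320 - 597/13))*10 = (I*√9969 + (-4801/1320 - 597/13))*10 = (I*√9969 - 850453/17160)*10 = (-850453/17160 + I*√9969)*10 = -850453/1716 + 10*I*√9969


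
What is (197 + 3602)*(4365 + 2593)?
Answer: 26433442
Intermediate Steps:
(197 + 3602)*(4365 + 2593) = 3799*6958 = 26433442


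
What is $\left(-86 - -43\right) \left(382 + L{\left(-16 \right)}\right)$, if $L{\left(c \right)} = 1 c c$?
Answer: $-27434$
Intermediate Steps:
$L{\left(c \right)} = c^{2}$ ($L{\left(c \right)} = 1 c^{2} = c^{2}$)
$\left(-86 - -43\right) \left(382 + L{\left(-16 \right)}\right) = \left(-86 - -43\right) \left(382 + \left(-16\right)^{2}\right) = \left(-86 + 43\right) \left(382 + 256\right) = \left(-43\right) 638 = -27434$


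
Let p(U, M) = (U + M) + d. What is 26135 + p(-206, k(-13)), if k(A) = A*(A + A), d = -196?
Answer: 26071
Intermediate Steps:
k(A) = 2*A**2 (k(A) = A*(2*A) = 2*A**2)
p(U, M) = -196 + M + U (p(U, M) = (U + M) - 196 = (M + U) - 196 = -196 + M + U)
26135 + p(-206, k(-13)) = 26135 + (-196 + 2*(-13)**2 - 206) = 26135 + (-196 + 2*169 - 206) = 26135 + (-196 + 338 - 206) = 26135 - 64 = 26071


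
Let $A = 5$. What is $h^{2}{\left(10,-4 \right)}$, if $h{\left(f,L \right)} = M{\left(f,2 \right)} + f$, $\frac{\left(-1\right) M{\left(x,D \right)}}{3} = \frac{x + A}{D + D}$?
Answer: $\frac{25}{16} \approx 1.5625$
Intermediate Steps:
$M{\left(x,D \right)} = - \frac{3 \left(5 + x\right)}{2 D}$ ($M{\left(x,D \right)} = - 3 \frac{x + 5}{D + D} = - 3 \frac{5 + x}{2 D} = - \frac{3 \left(5 + x\right)}{2 D}$)
$h{\left(f,L \right)} = - \frac{15}{4} + \frac{f}{4}$ ($h{\left(f,L \right)} = \frac{3 \left(-5 - f\right)}{2 \cdot 2} + f = \frac{3}{2} \cdot \frac{1}{2} \left(-5 - f\right) + f = \left(- \frac{15}{4} - \frac{3 f}{4}\right) + f = - \frac{15}{4} + \frac{f}{4}$)
$h^{2}{\left(10,-4 \right)} = \left(- \frac{15}{4} + \frac{1}{4} \cdot 10\right)^{2} = \left(- \frac{15}{4} + \frac{5}{2}\right)^{2} = \left(- \frac{5}{4}\right)^{2} = \frac{25}{16}$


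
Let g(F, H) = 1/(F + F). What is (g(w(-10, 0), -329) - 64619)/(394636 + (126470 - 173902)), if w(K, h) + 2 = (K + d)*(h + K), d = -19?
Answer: -37220543/199989504 ≈ -0.18611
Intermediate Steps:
w(K, h) = -2 + (-19 + K)*(K + h) (w(K, h) = -2 + (K - 19)*(h + K) = -2 + (-19 + K)*(K + h))
g(F, H) = 1/(2*F)
(g(w(-10, 0), -329) - 64619)/(394636 + (126470 - 173902)) = (1/(2*(-2 + (-10)² - 19*(-10) - 19*0 - 10*0)) - 64619)/(394636 + (126470 - 173902)) = (1/(2*(-2 + 100 + 190 + 0 + 0)) - 64619)/(394636 - 47432) = ((½)/288 - 64619)/347204 = ((½)*(1/288) - 64619)*(1/347204) = (1/576 - 64619)*(1/347204) = -37220543/576*1/347204 = -37220543/199989504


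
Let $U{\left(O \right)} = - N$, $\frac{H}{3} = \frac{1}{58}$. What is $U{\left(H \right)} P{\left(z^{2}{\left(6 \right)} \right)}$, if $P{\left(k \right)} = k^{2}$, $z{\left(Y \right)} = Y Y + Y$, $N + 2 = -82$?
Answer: $261382464$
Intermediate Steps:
$N = -84$ ($N = -2 - 82 = -84$)
$z{\left(Y \right)} = Y + Y^{2}$ ($z{\left(Y \right)} = Y^{2} + Y = Y + Y^{2}$)
$H = \frac{3}{58} \approx 0.051724$
$U{\left(O \right)} = 84$ ($U{\left(O \right)} = \left(-1\right) \left(-84\right) = 84$)
$U{\left(H \right)} P{\left(z^{2}{\left(6 \right)} \right)} = 84 \left(\left(6 \left(1 + 6\right)\right)^{2}\right)^{2} = 84 \left(\left(6 \cdot 7\right)^{2}\right)^{2} = 84 \left(42^{2}\right)^{2} = 84 \cdot 1764^{2} = 84 \cdot 3111696 = 261382464$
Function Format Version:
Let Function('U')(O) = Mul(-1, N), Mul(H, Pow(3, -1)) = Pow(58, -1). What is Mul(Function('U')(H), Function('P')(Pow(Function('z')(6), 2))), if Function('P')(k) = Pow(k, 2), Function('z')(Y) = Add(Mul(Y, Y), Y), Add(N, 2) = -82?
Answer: 261382464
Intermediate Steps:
N = -84 (N = Add(-2, -82) = -84)
Function('z')(Y) = Add(Y, Pow(Y, 2)) (Function('z')(Y) = Add(Pow(Y, 2), Y) = Add(Y, Pow(Y, 2)))
H = Rational(3, 58) (H = Mul(3, Pow(58, -1)) = Mul(3, Rational(1, 58)) = Rational(3, 58) ≈ 0.051724)
Function('U')(O) = 84 (Function('U')(O) = Mul(-1, -84) = 84)
Mul(Function('U')(H), Function('P')(Pow(Function('z')(6), 2))) = Mul(84, Pow(Pow(Mul(6, Add(1, 6)), 2), 2)) = Mul(84, Pow(Pow(Mul(6, 7), 2), 2)) = Mul(84, Pow(Pow(42, 2), 2)) = Mul(84, Pow(1764, 2)) = Mul(84, 3111696) = 261382464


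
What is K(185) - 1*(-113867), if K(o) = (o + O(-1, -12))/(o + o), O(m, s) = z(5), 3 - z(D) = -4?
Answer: 21065491/185 ≈ 1.1387e+5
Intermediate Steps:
z(D) = 7 (z(D) = 3 - 1*(-4) = 3 + 4 = 7)
O(m, s) = 7
K(o) = (7 + o)/(2*o) (K(o) = (o + 7)/(o + o) = (7 + o)/((2*o)) = (7 + o)*(1/(2*o)) = (7 + o)/(2*o))
K(185) - 1*(-113867) = (½)*(7 + 185)/185 - 1*(-113867) = (½)*(1/185)*192 + 113867 = 96/185 + 113867 = 21065491/185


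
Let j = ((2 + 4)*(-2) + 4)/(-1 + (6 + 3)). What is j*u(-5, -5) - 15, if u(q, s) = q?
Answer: -10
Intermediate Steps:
j = -1 (j = (6*(-2) + 4)/(-1 + 9) = (-12 + 4)/8 = -8*⅛ = -1)
j*u(-5, -5) - 15 = -1*(-5) - 15 = 5 - 15 = -10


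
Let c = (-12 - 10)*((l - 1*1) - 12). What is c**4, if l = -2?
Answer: 11859210000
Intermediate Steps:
c = 330 (c = (-12 - 10)*((-2 - 1*1) - 12) = -22*((-2 - 1) - 12) = -22*(-3 - 12) = -22*(-15) = 330)
c**4 = 330**4 = 11859210000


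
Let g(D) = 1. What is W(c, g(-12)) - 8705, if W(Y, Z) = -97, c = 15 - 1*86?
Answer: -8802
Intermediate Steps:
c = -71 (c = 15 - 86 = -71)
W(c, g(-12)) - 8705 = -97 - 8705 = -8802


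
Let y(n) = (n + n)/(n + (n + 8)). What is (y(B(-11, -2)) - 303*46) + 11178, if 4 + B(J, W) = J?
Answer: -30345/11 ≈ -2758.6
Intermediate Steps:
B(J, W) = -4 + J
y(n) = 2*n/(8 + 2*n) (y(n) = (2*n)/(n + (8 + n)) = (2*n)/(8 + 2*n) = 2*n/(8 + 2*n))
(y(B(-11, -2)) - 303*46) + 11178 = ((-4 - 11)/(4 + (-4 - 11)) - 303*46) + 11178 = (-15/(4 - 15) - 13938) + 11178 = (-15/(-11) - 13938) + 11178 = (-15*(-1/11) - 13938) + 11178 = (15/11 - 13938) + 11178 = -153303/11 + 11178 = -30345/11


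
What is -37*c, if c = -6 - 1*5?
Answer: 407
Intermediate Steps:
c = -11 (c = -6 - 5 = -11)
-37*c = -37*(-11) = 407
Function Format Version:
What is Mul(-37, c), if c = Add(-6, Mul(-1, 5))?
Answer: 407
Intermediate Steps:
c = -11 (c = Add(-6, -5) = -11)
Mul(-37, c) = Mul(-37, -11) = 407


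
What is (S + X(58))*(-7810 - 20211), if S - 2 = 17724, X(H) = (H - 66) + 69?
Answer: -498409527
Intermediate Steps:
X(H) = 3 + H (X(H) = (-66 + H) + 69 = 3 + H)
S = 17726 (S = 2 + 17724 = 17726)
(S + X(58))*(-7810 - 20211) = (17726 + (3 + 58))*(-7810 - 20211) = (17726 + 61)*(-28021) = 17787*(-28021) = -498409527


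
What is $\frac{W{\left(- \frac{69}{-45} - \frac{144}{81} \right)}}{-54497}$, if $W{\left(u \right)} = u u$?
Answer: $- \frac{121}{110356425} \approx -1.0964 \cdot 10^{-6}$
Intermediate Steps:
$W{\left(u \right)} = u^{2}$
$\frac{W{\left(- \frac{69}{-45} - \frac{144}{81} \right)}}{-54497} = \frac{\left(- \frac{69}{-45} - \frac{144}{81}\right)^{2}}{-54497} = \left(\left(-69\right) \left(- \frac{1}{45}\right) - \frac{16}{9}\right)^{2} \left(- \frac{1}{54497}\right) = \left(\frac{23}{15} - \frac{16}{9}\right)^{2} \left(- \frac{1}{54497}\right) = \left(- \frac{11}{45}\right)^{2} \left(- \frac{1}{54497}\right) = \frac{121}{2025} \left(- \frac{1}{54497}\right) = - \frac{121}{110356425}$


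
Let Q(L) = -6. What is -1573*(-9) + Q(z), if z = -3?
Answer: 14151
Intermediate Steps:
-1573*(-9) + Q(z) = -1573*(-9) - 6 = -121*(-117) - 6 = 14157 - 6 = 14151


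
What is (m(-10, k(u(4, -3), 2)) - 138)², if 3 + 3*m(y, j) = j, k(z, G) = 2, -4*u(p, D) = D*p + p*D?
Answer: 172225/9 ≈ 19136.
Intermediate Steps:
u(p, D) = -D*p/2 (u(p, D) = -(D*p + p*D)/4 = -(D*p + D*p)/4 = -D*p/2)
m(y, j) = -1 + j/3
(m(-10, k(u(4, -3), 2)) - 138)² = ((-1 + (⅓)*2) - 138)² = ((-1 + ⅔) - 138)² = (-⅓ - 138)² = (-415/3)² = 172225/9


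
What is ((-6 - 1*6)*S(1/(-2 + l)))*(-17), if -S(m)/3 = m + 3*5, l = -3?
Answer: -45288/5 ≈ -9057.6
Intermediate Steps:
S(m) = -45 - 3*m (S(m) = -3*(m + 3*5) = -3*(m + 15) = -3*(15 + m) = -45 - 3*m)
((-6 - 1*6)*S(1/(-2 + l)))*(-17) = ((-6 - 1*6)*(-45 - 3/(-2 - 3)))*(-17) = ((-6 - 6)*(-45 - 3/(-5)))*(-17) = -12*(-45 - 3*(-1/5))*(-17) = -12*(-45 + 3/5)*(-17) = -12*(-222/5)*(-17) = (2664/5)*(-17) = -45288/5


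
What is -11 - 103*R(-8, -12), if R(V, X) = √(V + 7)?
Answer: -11 - 103*I ≈ -11.0 - 103.0*I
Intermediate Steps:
R(V, X) = √(7 + V)
-11 - 103*R(-8, -12) = -11 - 103*√(7 - 8) = -11 - 103*I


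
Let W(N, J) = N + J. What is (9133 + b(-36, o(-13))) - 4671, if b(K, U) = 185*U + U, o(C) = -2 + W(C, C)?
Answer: -746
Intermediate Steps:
W(N, J) = J + N
o(C) = -2 + 2*C (o(C) = -2 + (C + C) = -2 + 2*C)
b(K, U) = 186*U
(9133 + b(-36, o(-13))) - 4671 = (9133 + 186*(-2 + 2*(-13))) - 4671 = (9133 + 186*(-2 - 26)) - 4671 = (9133 + 186*(-28)) - 4671 = (9133 - 5208) - 4671 = 3925 - 4671 = -746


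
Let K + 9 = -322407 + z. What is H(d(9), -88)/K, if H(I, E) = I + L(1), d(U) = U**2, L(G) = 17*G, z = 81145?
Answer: -98/241271 ≈ -0.00040618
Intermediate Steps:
H(I, E) = 17 + I (H(I, E) = I + 17*1 = I + 17 = 17 + I)
K = -241271 (K = -9 + (-322407 + 81145) = -9 - 241262 = -241271)
H(d(9), -88)/K = (17 + 9**2)/(-241271) = (17 + 81)*(-1/241271) = 98*(-1/241271) = -98/241271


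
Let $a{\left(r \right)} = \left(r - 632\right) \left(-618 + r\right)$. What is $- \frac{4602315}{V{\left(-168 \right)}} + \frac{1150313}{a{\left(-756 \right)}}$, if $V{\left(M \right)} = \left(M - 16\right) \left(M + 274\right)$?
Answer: $\frac{1099945733629}{4649539056} \approx 236.57$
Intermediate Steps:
$a{\left(r \right)} = \left(-632 + r\right) \left(-618 + r\right)$
$V{\left(M \right)} = \left(-16 + M\right) \left(274 + M\right)$
$- \frac{4602315}{V{\left(-168 \right)}} + \frac{1150313}{a{\left(-756 \right)}} = - \frac{4602315}{-4384 + \left(-168\right)^{2} + 258 \left(-168\right)} + \frac{1150313}{390576 + \left(-756\right)^{2} - -945000} = - \frac{4602315}{-4384 + 28224 - 43344} + \frac{1150313}{390576 + 571536 + 945000} = - \frac{4602315}{-19504} + \frac{1150313}{1907112} = \left(-4602315\right) \left(- \frac{1}{19504}\right) + 1150313 \cdot \frac{1}{1907112} = \frac{4602315}{19504} + \frac{1150313}{1907112} = \frac{1099945733629}{4649539056}$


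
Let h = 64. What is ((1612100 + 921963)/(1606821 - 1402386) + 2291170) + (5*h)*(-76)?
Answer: 66203716259/29205 ≈ 2.2669e+6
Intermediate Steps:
((1612100 + 921963)/(1606821 - 1402386) + 2291170) + (5*h)*(-76) = ((1612100 + 921963)/(1606821 - 1402386) + 2291170) + (5*64)*(-76) = (2534063/204435 + 2291170) + 320*(-76) = (2534063*(1/204435) + 2291170) - 24320 = (362009/29205 + 2291170) - 24320 = 66913981859/29205 - 24320 = 66203716259/29205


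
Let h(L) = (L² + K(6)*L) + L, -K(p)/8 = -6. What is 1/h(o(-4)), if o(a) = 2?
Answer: 1/102 ≈ 0.0098039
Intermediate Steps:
K(p) = 48 (K(p) = -8*(-6) = 48)
h(L) = L² + 49*L (h(L) = (L² + 48*L) + L = L² + 49*L)
1/h(o(-4)) = 1/(2*(49 + 2)) = 1/(2*51) = 1/102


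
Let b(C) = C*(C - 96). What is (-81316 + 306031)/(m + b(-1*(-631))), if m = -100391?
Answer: 224715/237194 ≈ 0.94739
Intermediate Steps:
b(C) = C*(-96 + C)
(-81316 + 306031)/(m + b(-1*(-631))) = (-81316 + 306031)/(-100391 + (-1*(-631))*(-96 - 1*(-631))) = 224715/(-100391 + 631*(-96 + 631)) = 224715/(-100391 + 631*535) = 224715/(-100391 + 337585) = 224715/237194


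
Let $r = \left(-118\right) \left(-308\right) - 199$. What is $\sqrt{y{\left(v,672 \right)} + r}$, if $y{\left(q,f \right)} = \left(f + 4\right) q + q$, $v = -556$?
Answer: $i \sqrt{340267} \approx 583.32 i$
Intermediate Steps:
$y{\left(q,f \right)} = q + q \left(4 + f\right)$ ($y{\left(q,f \right)} = \left(4 + f\right) q + q = q \left(4 + f\right) + q = q + q \left(4 + f\right)$)
$r = 36145$ ($r = 36344 - 199 = 36145$)
$\sqrt{y{\left(v,672 \right)} + r} = \sqrt{- 556 \left(5 + 672\right) + 36145} = \sqrt{\left(-556\right) 677 + 36145} = \sqrt{-376412 + 36145} = \sqrt{-340267} = i \sqrt{340267}$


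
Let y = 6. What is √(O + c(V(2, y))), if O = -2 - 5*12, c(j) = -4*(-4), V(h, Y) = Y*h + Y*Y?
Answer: I*√46 ≈ 6.7823*I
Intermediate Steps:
V(h, Y) = Y² + Y*h (V(h, Y) = Y*h + Y² = Y² + Y*h)
c(j) = 16
O = -62 (O = -2 - 60 = -62)
√(O + c(V(2, y))) = √(-62 + 16) = √(-46) = I*√46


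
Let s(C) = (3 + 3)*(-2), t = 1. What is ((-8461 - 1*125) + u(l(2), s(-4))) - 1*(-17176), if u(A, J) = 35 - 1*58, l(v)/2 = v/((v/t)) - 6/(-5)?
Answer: 8567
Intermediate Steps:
l(v) = 22/5 (l(v) = 2*(v/((v/1)) - 6/(-5)) = 2*(v/((v*1)) - 6*(-⅕)) = 2*(v/v + 6/5) = 2*(1 + 6/5) = 2*(11/5) = 22/5)
s(C) = -12 (s(C) = 6*(-2) = -12)
u(A, J) = -23 (u(A, J) = 35 - 58 = -23)
((-8461 - 1*125) + u(l(2), s(-4))) - 1*(-17176) = ((-8461 - 1*125) - 23) - 1*(-17176) = ((-8461 - 125) - 23) + 17176 = (-8586 - 23) + 17176 = -8609 + 17176 = 8567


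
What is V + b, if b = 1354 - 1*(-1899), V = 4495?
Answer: 7748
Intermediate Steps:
b = 3253 (b = 1354 + 1899 = 3253)
V + b = 4495 + 3253 = 7748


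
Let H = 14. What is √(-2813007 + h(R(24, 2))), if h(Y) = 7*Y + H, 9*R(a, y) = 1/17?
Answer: I*√7316594674/51 ≈ 1677.2*I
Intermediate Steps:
R(a, y) = 1/153 (R(a, y) = (⅑)/17 = (⅑)*(1/17) = 1/153)
h(Y) = 14 + 7*Y (h(Y) = 7*Y + 14 = 14 + 7*Y)
√(-2813007 + h(R(24, 2))) = √(-2813007 + (14 + 7*(1/153))) = √(-2813007 + (14 + 7/153)) = √(-2813007 + 2149/153) = √(-430387922/153) = I*√7316594674/51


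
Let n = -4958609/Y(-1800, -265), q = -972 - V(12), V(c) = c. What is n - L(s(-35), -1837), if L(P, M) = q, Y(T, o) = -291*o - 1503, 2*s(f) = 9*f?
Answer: 69443599/75612 ≈ 918.42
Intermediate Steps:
s(f) = 9*f/2 (s(f) = (9*f)/2 = 9*f/2)
Y(T, o) = -1503 - 291*o
q = -984 (q = -972 - 1*12 = -972 - 12 = -984)
n = -4958609/75612 (n = -4958609/(-1503 - 291*(-265)) = -4958609/(-1503 + 77115) = -4958609/75612 ≈ -65.580)
L(P, M) = -984
n - L(s(-35), -1837) = -4958609/75612 - 1*(-984) = -4958609/75612 + 984 = 69443599/75612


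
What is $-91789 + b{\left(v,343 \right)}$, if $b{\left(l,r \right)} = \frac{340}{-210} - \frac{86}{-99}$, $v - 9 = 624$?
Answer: $- \frac{63610297}{693} \approx -91790.0$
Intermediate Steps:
$v = 633$ ($v = 9 + 624 = 633$)
$b{\left(l,r \right)} = - \frac{520}{693}$ ($b{\left(l,r \right)} = 340 \left(- \frac{1}{210}\right) - - \frac{86}{99} = - \frac{34}{21} + \frac{86}{99} = - \frac{520}{693}$)
$-91789 + b{\left(v,343 \right)} = -91789 - \frac{520}{693} = - \frac{63610297}{693}$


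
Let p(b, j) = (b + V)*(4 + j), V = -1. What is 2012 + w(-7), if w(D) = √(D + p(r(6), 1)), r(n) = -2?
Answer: 2012 + I*√22 ≈ 2012.0 + 4.6904*I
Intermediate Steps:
p(b, j) = (-1 + b)*(4 + j) (p(b, j) = (b - 1)*(4 + j) = (-1 + b)*(4 + j))
w(D) = √(-15 + D) (w(D) = √(D + (-4 - 1*1 + 4*(-2) - 2*1)) = √(D + (-4 - 1 - 8 - 2)) = √(D - 15) = √(-15 + D))
2012 + w(-7) = 2012 + √(-15 - 7) = 2012 + √(-22) = 2012 + I*√22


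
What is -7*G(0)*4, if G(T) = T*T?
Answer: 0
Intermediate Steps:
G(T) = T**2
-7*G(0)*4 = -7*0**2*4 = -7*0*4 = 0*4 = 0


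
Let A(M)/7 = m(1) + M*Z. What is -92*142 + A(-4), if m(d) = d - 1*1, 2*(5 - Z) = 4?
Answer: -13148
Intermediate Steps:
Z = 3 (Z = 5 - 1/2*4 = 5 - 2 = 3)
m(d) = -1 + d (m(d) = d - 1 = -1 + d)
A(M) = 21*M (A(M) = 7*((-1 + 1) + M*3) = 7*(0 + 3*M) = 7*(3*M) = 21*M)
-92*142 + A(-4) = -92*142 + 21*(-4) = -13064 - 84 = -13148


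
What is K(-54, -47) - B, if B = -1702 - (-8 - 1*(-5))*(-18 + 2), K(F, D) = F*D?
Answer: 4288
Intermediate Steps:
K(F, D) = D*F
B = -1750 (B = -1702 - (-8 + 5)*(-16) = -1702 - (-3)*(-16) = -1702 - 1*48 = -1702 - 48 = -1750)
K(-54, -47) - B = -47*(-54) - 1*(-1750) = 2538 + 1750 = 4288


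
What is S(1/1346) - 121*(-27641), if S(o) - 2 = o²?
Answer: 6059398300109/1811716 ≈ 3.3446e+6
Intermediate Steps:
S(o) = 2 + o²
S(1/1346) - 121*(-27641) = (2 + (1/1346)²) - 121*(-27641) = (2 + (1/1346)²) - 1*(-3344561) = (2 + 1/1811716) + 3344561 = 3623433/1811716 + 3344561 = 6059398300109/1811716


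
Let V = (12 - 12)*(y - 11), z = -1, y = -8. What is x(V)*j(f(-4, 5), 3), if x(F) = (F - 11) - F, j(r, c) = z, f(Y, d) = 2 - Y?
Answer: 11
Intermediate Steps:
j(r, c) = -1
V = 0 (V = (12 - 12)*(-8 - 11) = 0*(-19) = 0)
x(F) = -11 (x(F) = (-11 + F) - F = -11)
x(V)*j(f(-4, 5), 3) = -11*(-1) = 11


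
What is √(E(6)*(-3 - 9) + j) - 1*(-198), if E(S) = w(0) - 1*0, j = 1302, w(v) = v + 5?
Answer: 198 + 3*√138 ≈ 233.24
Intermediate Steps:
w(v) = 5 + v
E(S) = 5 (E(S) = (5 + 0) - 1*0 = 5 + 0 = 5)
√(E(6)*(-3 - 9) + j) - 1*(-198) = √(5*(-3 - 9) + 1302) - 1*(-198) = √(5*(-12) + 1302) + 198 = √(-60 + 1302) + 198 = √1242 + 198 = 3*√138 + 198 = 198 + 3*√138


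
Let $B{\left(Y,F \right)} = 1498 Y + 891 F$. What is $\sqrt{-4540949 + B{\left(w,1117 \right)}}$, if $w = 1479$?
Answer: $4 i \sqrt{83135} \approx 1153.3 i$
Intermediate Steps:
$B{\left(Y,F \right)} = 891 F + 1498 Y$
$\sqrt{-4540949 + B{\left(w,1117 \right)}} = \sqrt{-4540949 + \left(891 \cdot 1117 + 1498 \cdot 1479\right)} = \sqrt{-4540949 + \left(995247 + 2215542\right)} = \sqrt{-4540949 + 3210789} = \sqrt{-1330160} = 4 i \sqrt{83135}$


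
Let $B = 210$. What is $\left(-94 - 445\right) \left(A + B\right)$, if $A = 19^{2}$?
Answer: $-307769$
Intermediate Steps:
$A = 361$
$\left(-94 - 445\right) \left(A + B\right) = \left(-94 - 445\right) \left(361 + 210\right) = \left(-539\right) 571 = -307769$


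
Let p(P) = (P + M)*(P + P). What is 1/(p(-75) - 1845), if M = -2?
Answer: 1/9705 ≈ 0.00010304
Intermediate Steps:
p(P) = 2*P*(-2 + P) (p(P) = (P - 2)*(P + P) = (-2 + P)*(2*P) = 2*P*(-2 + P))
1/(p(-75) - 1845) = 1/(2*(-75)*(-2 - 75) - 1845) = 1/(2*(-75)*(-77) - 1845) = 1/(11550 - 1845) = 1/9705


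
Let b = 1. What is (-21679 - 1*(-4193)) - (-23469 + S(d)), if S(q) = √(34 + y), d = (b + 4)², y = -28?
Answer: 5983 - √6 ≈ 5980.5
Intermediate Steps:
d = 25 (d = (1 + 4)² = 5² = 25)
S(q) = √6 (S(q) = √(34 - 28) = √6)
(-21679 - 1*(-4193)) - (-23469 + S(d)) = (-21679 - 1*(-4193)) - (-23469 + √6) = (-21679 + 4193) + (23469 - √6) = -17486 + (23469 - √6) = 5983 - √6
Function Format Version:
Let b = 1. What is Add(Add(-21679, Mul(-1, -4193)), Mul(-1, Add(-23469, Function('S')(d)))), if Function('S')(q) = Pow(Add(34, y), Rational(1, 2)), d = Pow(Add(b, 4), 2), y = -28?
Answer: Add(5983, Mul(-1, Pow(6, Rational(1, 2)))) ≈ 5980.5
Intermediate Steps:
d = 25 (d = Pow(Add(1, 4), 2) = Pow(5, 2) = 25)
Function('S')(q) = Pow(6, Rational(1, 2)) (Function('S')(q) = Pow(Add(34, -28), Rational(1, 2)) = Pow(6, Rational(1, 2)))
Add(Add(-21679, Mul(-1, -4193)), Mul(-1, Add(-23469, Function('S')(d)))) = Add(Add(-21679, Mul(-1, -4193)), Mul(-1, Add(-23469, Pow(6, Rational(1, 2))))) = Add(Add(-21679, 4193), Add(23469, Mul(-1, Pow(6, Rational(1, 2))))) = Add(-17486, Add(23469, Mul(-1, Pow(6, Rational(1, 2))))) = Add(5983, Mul(-1, Pow(6, Rational(1, 2))))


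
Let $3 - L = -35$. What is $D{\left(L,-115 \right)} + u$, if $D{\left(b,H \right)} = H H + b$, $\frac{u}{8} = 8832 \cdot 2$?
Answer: $154575$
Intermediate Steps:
$u = 141312$ ($u = 8 \cdot 8832 \cdot 2 = 8 \cdot 17664 = 141312$)
$L = 38$ ($L = 3 - -35 = 3 + 35 = 38$)
$D{\left(b,H \right)} = b + H^{2}$ ($D{\left(b,H \right)} = H^{2} + b = b + H^{2}$)
$D{\left(L,-115 \right)} + u = \left(38 + \left(-115\right)^{2}\right) + 141312 = \left(38 + 13225\right) + 141312 = 13263 + 141312 = 154575$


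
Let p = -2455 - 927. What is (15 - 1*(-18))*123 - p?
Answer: 7441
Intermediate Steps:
p = -3382
(15 - 1*(-18))*123 - p = (15 - 1*(-18))*123 - 1*(-3382) = (15 + 18)*123 + 3382 = 33*123 + 3382 = 4059 + 3382 = 7441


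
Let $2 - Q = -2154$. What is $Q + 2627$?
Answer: $4783$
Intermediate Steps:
$Q = 2156$ ($Q = 2 - -2154 = 2 + 2154 = 2156$)
$Q + 2627 = 2156 + 2627 = 4783$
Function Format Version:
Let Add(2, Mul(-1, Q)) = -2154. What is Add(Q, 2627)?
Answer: 4783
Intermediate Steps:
Q = 2156 (Q = Add(2, Mul(-1, -2154)) = Add(2, 2154) = 2156)
Add(Q, 2627) = Add(2156, 2627) = 4783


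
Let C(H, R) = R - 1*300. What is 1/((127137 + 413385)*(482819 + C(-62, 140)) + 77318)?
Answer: 1/260887885316 ≈ 3.8331e-12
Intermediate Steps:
C(H, R) = -300 + R (C(H, R) = R - 300 = -300 + R)
1/((127137 + 413385)*(482819 + C(-62, 140)) + 77318) = 1/((127137 + 413385)*(482819 + (-300 + 140)) + 77318) = 1/(540522*(482819 - 160) + 77318) = 1/(540522*482659 + 77318) = 1/(260887807998 + 77318) = 1/260887885316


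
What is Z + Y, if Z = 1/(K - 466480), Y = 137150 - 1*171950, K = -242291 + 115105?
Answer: -20659576801/593666 ≈ -34800.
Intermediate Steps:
K = -127186
Y = -34800 (Y = 137150 - 171950 = -34800)
Z = -1/593666 (Z = 1/(-127186 - 466480) = 1/(-593666) = -1/593666 ≈ -1.6844e-6)
Z + Y = -1/593666 - 34800 = -20659576801/593666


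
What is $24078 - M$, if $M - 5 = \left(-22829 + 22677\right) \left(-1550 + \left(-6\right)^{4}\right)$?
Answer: $-14535$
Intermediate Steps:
$M = 38613$ ($M = 5 + \left(-22829 + 22677\right) \left(-1550 + \left(-6\right)^{4}\right) = 5 - 152 \left(-1550 + 1296\right) = 5 - -38608 = 5 + 38608 = 38613$)
$24078 - M = 24078 - 38613 = -14535$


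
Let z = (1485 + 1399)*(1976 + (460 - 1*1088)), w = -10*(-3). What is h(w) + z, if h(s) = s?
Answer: 3887662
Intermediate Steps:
w = 30
z = 3887632 (z = 2884*(1976 + (460 - 1088)) = 2884*(1976 - 628) = 2884*1348 = 3887632)
h(w) + z = 30 + 3887632 = 3887662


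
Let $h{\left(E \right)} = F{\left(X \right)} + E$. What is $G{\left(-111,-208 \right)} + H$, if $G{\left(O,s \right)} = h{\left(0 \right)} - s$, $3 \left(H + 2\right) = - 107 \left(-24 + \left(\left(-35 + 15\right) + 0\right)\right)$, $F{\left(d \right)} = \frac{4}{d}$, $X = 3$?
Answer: $\frac{5330}{3} \approx 1776.7$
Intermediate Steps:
$H = \frac{4702}{3}$ ($H = -2 + \frac{\left(-107\right) \left(-24 + \left(\left(-35 + 15\right) + 0\right)\right)}{3} = -2 + \frac{\left(-107\right) \left(-24 + \left(-20 + 0\right)\right)}{3} = -2 + \frac{\left(-107\right) \left(-24 - 20\right)}{3} = -2 + \frac{\left(-107\right) \left(-44\right)}{3} = -2 + \frac{1}{3} \cdot 4708 = -2 + \frac{4708}{3} = \frac{4702}{3} \approx 1567.3$)
$h{\left(E \right)} = \frac{4}{3} + E$
$G{\left(O,s \right)} = \frac{4}{3} - s$ ($G{\left(O,s \right)} = \left(\frac{4}{3} + 0\right) - s = \frac{4}{3} - s$)
$G{\left(-111,-208 \right)} + H = \left(\frac{4}{3} - -208\right) + \frac{4702}{3} = \left(\frac{4}{3} + 208\right) + \frac{4702}{3} = \frac{628}{3} + \frac{4702}{3} = \frac{5330}{3}$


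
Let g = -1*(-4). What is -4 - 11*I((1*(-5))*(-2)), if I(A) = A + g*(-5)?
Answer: 106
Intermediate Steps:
g = 4
I(A) = -20 + A (I(A) = A + 4*(-5) = A - 20 = -20 + A)
-4 - 11*I((1*(-5))*(-2)) = -4 - 11*(-20 + (1*(-5))*(-2)) = -4 - 11*(-20 - 5*(-2)) = -4 - 11*(-20 + 10) = -4 - 11*(-10) = -4 + 110 = 106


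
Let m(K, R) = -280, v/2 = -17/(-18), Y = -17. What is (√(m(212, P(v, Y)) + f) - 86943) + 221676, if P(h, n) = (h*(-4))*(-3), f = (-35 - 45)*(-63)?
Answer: 134733 + 2*√1190 ≈ 1.3480e+5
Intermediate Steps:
f = 5040 (f = -80*(-63) = 5040)
v = 17/9 (v = 2*(-17/(-18)) = 2*(-17*(-1/18)) = 2*(17/18) = 17/9 ≈ 1.8889)
P(h, n) = 12*h (P(h, n) = -4*h*(-3) = 12*h)
(√(m(212, P(v, Y)) + f) - 86943) + 221676 = (√(-280 + 5040) - 86943) + 221676 = (√4760 - 86943) + 221676 = (2*√1190 - 86943) + 221676 = (-86943 + 2*√1190) + 221676 = 134733 + 2*√1190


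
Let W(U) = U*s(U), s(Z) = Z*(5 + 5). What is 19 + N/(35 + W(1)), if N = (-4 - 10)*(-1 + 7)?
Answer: 257/15 ≈ 17.133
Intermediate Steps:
s(Z) = 10*Z (s(Z) = Z*10 = 10*Z)
W(U) = 10*U**2 (W(U) = U*(10*U) = 10*U**2)
N = -84 (N = -14*6 = -84)
19 + N/(35 + W(1)) = 19 - 84/(35 + 10*1**2) = 19 - 84/(35 + 10*1) = 19 - 84/(35 + 10) = 19 - 84/45 = 19 + (1/45)*(-84) = 19 - 28/15 = 257/15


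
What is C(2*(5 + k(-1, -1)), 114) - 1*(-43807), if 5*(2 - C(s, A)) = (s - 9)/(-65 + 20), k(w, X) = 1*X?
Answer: 9857024/225 ≈ 43809.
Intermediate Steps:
k(w, X) = X
C(s, A) = 49/25 + s/225 (C(s, A) = 2 - (s - 9)/(5*(-65 + 20)) = 2 - (-9 + s)/(5*(-45)) = 2 - (-9 + s)*(-1)/(5*45) = 2 - (⅕ - s/45)/5 = 2 + (-1/25 + s/225) = 49/25 + s/225)
C(2*(5 + k(-1, -1)), 114) - 1*(-43807) = (49/25 + (2*(5 - 1))/225) - 1*(-43807) = (49/25 + (2*4)/225) + 43807 = (49/25 + (1/225)*8) + 43807 = (49/25 + 8/225) + 43807 = 449/225 + 43807 = 9857024/225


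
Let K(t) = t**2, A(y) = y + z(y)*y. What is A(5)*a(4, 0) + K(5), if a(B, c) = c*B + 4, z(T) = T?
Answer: 145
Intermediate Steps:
a(B, c) = 4 + B*c (a(B, c) = B*c + 4 = 4 + B*c)
A(y) = y + y**2 (A(y) = y + y*y = y + y**2)
A(5)*a(4, 0) + K(5) = (5*(1 + 5))*(4 + 4*0) + 5**2 = (5*6)*(4 + 0) + 25 = 30*4 + 25 = 120 + 25 = 145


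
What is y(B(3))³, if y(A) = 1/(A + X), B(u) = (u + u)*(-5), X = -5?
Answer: -1/42875 ≈ -2.3324e-5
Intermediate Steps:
B(u) = -10*u (B(u) = (2*u)*(-5) = -10*u)
y(A) = 1/(-5 + A) (y(A) = 1/(A - 5) = 1/(-5 + A))
y(B(3))³ = (1/(-5 - 10*3))³ = (1/(-5 - 30))³ = (1/(-35))³ = (-1/35)³ = -1/42875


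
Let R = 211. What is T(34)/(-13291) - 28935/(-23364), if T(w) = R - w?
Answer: 42271073/34503436 ≈ 1.2251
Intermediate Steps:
T(w) = 211 - w
T(34)/(-13291) - 28935/(-23364) = (211 - 1*34)/(-13291) - 28935/(-23364) = (211 - 34)*(-1/13291) - 28935*(-1/23364) = 177*(-1/13291) + 3215/2596 = -177/13291 + 3215/2596 = 42271073/34503436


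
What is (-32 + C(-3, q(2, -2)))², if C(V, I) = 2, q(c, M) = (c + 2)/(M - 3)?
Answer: 900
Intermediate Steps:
q(c, M) = (2 + c)/(-3 + M)
(-32 + C(-3, q(2, -2)))² = (-32 + 2)² = (-30)² = 900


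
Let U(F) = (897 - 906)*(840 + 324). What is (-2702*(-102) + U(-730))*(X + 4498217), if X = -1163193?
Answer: 884208243072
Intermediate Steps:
U(F) = -10476 (U(F) = -9*1164 = -10476)
(-2702*(-102) + U(-730))*(X + 4498217) = (-2702*(-102) - 10476)*(-1163193 + 4498217) = (275604 - 10476)*3335024 = 265128*3335024 = 884208243072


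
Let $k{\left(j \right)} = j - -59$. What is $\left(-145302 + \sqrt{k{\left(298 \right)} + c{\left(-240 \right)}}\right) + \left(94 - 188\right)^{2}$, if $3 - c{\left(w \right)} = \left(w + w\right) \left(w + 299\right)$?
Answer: $-136466 + 2 \sqrt{7170} \approx -1.363 \cdot 10^{5}$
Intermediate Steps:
$k{\left(j \right)} = 59 + j$ ($k{\left(j \right)} = j + 59 = 59 + j$)
$c{\left(w \right)} = 3 - 2 w \left(299 + w\right)$ ($c{\left(w \right)} = 3 - \left(w + w\right) \left(w + 299\right) = 3 - 2 w \left(299 + w\right)$)
$\left(-145302 + \sqrt{k{\left(298 \right)} + c{\left(-240 \right)}}\right) + \left(94 - 188\right)^{2} = \left(-145302 + \sqrt{\left(59 + 298\right) - \left(-143523 + 115200\right)}\right) + \left(94 - 188\right)^{2} = \left(-145302 + \sqrt{357 + \left(3 + 143520 - 115200\right)}\right) + \left(-94\right)^{2} = \left(-145302 + \sqrt{357 + \left(3 + 143520 - 115200\right)}\right) + 8836 = \left(-145302 + \sqrt{357 + 28323}\right) + 8836 = \left(-145302 + \sqrt{28680}\right) + 8836 = \left(-145302 + 2 \sqrt{7170}\right) + 8836 = -136466 + 2 \sqrt{7170}$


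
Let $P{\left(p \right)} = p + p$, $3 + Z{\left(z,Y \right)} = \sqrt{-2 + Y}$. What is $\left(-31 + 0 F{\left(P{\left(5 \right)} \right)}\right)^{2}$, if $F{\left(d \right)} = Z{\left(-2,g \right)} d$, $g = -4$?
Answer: $961$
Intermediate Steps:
$Z{\left(z,Y \right)} = -3 + \sqrt{-2 + Y}$
$P{\left(p \right)} = 2 p$
$F{\left(d \right)} = d \left(-3 + i \sqrt{6}\right)$ ($F{\left(d \right)} = \left(-3 + \sqrt{-2 - 4}\right) d = \left(-3 + \sqrt{-6}\right) d = \left(-3 + i \sqrt{6}\right) d = d \left(-3 + i \sqrt{6}\right)$)
$\left(-31 + 0 F{\left(P{\left(5 \right)} \right)}\right)^{2} = \left(-31 + 0 \cdot 2 \cdot 5 \left(-3 + i \sqrt{6}\right)\right)^{2} = \left(-31 + 0 \cdot 10 \left(-3 + i \sqrt{6}\right)\right)^{2} = \left(-31 + 0 \left(-30 + 10 i \sqrt{6}\right)\right)^{2} = \left(-31 + 0\right)^{2} = \left(-31\right)^{2} = 961$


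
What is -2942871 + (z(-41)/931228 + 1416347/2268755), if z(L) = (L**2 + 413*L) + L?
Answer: -6217485210913739039/2112728181140 ≈ -2.9429e+6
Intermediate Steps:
z(L) = L**2 + 414*L
-2942871 + (z(-41)/931228 + 1416347/2268755) = -2942871 + (-41*(414 - 41)/931228 + 1416347/2268755) = -2942871 + (-41*373*(1/931228) + 1416347*(1/2268755)) = -2942871 + (-15293*1/931228 + 1416347/2268755) = -2942871 + (-15293/931228 + 1416347/2268755) = -2942871 + 1284245913901/2112728181140 = -6217485210913739039/2112728181140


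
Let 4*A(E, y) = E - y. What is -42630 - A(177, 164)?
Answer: -170533/4 ≈ -42633.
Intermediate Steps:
A(E, y) = -y/4 + E/4 (A(E, y) = (E - y)/4 = -y/4 + E/4)
-42630 - A(177, 164) = -42630 - (-¼*164 + (¼)*177) = -42630 - (-41 + 177/4) = -42630 - 1*13/4 = -42630 - 13/4 = -170533/4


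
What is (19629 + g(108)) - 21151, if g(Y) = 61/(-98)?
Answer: -149217/98 ≈ -1522.6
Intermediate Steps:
g(Y) = -61/98 (g(Y) = 61*(-1/98) = -61/98)
(19629 + g(108)) - 21151 = (19629 - 61/98) - 21151 = 1923581/98 - 21151 = -149217/98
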